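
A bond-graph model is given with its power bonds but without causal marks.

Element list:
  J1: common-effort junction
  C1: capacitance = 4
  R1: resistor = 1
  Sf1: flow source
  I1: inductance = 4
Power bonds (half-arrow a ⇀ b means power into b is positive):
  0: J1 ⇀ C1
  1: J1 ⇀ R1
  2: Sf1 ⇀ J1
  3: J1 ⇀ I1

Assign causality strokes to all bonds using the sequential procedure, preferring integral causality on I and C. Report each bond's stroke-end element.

#2 |Sf1  (Sf1: flow source, stroke at near end)
#0 |J1  (C1 integral (e out))
#1 |R1  (J1 effort already set via bond 0)
#3 |I1  (J1 effort already set via bond 0)

#0 stroke→J1
#1 stroke→R1
#2 stroke→Sf1
#3 stroke→I1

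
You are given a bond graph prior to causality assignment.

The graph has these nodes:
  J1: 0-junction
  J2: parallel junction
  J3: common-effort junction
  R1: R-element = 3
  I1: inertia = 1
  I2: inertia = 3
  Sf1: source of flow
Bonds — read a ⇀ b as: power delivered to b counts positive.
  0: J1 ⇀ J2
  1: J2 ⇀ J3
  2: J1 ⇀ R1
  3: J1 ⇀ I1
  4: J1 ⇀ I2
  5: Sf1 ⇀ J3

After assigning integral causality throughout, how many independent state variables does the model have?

#5 stroke at Sf1  (Sf1: flow source, stroke at near end)
#1 stroke at J3  (closing 0-jn rule on J3)
#0 stroke at J2  (only one effort-in slot at J2)
#3 stroke at I1  (I1 outputs flow p/I1)
#4 stroke at I2  (prefer integral on I2)
#2 stroke at J1  (J1 needs exactly one e-in)

2  (I1, I2 all integral)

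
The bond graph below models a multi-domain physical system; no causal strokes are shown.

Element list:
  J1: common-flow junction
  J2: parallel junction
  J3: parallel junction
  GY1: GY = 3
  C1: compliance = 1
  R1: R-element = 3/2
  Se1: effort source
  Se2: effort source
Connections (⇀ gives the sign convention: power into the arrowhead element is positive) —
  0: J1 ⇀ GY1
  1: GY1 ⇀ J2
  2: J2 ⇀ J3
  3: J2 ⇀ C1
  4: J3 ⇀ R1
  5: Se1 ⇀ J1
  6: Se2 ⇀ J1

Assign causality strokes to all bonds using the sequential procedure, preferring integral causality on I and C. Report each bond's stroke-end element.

bond 0 →GY1
bond 1 →GY1
bond 2 →J3
bond 3 →J2
bond 4 →R1
bond 5 →J1
bond 6 →J1

bond 5 stroke→J1  (Se1 (Se) sets effort on bond)
bond 6 stroke→J1  (Se2 fixes effort; stroke away)
bond 0 stroke→GY1  (closing 1-jn rule on J1)
bond 1 stroke→GY1  (GY1: gyrator matches bond 0)
bond 3 stroke→J2  (C1: C, integral causality)
bond 2 stroke→J3  (0-jn J2 has e-setter on 3)
bond 4 stroke→R1  (0-jn J3 has e-setter on 2)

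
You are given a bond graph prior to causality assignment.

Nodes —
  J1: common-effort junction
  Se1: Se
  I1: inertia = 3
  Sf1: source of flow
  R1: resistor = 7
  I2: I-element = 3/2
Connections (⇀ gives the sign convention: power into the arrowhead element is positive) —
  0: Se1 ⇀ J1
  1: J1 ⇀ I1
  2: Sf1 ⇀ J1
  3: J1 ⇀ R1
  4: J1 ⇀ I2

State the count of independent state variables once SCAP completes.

2  (I1, I2 all integral)

#0 stroke→J1  (Se1 fixes effort; stroke away)
#2 stroke→Sf1  (Sf1 (Sf) sets flow on bond)
#1 stroke→I1  (J1: bond 0 brought effort, rest push out)
#3 stroke→R1  (common-e at J1 fixed by 0)
#4 stroke→I2  (J1 effort already set via bond 0)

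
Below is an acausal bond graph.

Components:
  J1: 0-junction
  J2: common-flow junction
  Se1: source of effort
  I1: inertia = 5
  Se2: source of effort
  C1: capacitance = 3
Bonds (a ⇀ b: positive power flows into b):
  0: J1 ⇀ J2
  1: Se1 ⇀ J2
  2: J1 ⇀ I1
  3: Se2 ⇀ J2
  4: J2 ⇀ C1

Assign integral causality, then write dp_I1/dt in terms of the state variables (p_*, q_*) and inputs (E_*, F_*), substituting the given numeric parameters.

β1 →J2  (Se1: effort source, stroke at far end)
β3 →J2  (Se2 fixes effort; stroke away)
β2 →I1  (I1 integral (f out))
β0 →J1  (closing 0-jn rule on J1)
β4 →J2  (J2 flow already set via bond 0)

dp_I1/dt = -E_Se1 - E_Se2 + q_C1/3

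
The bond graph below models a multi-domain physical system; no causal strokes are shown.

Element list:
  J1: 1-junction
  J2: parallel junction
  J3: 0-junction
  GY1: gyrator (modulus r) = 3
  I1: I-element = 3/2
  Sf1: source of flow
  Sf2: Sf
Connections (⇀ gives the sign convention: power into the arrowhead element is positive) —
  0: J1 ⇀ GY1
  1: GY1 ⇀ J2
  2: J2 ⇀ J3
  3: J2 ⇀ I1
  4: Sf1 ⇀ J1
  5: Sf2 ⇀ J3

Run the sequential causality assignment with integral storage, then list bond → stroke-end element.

b0 stroke at J1
b1 stroke at J2
b2 stroke at J3
b3 stroke at I1
b4 stroke at Sf1
b5 stroke at Sf2

β4 →Sf1  (Sf1 fixes flow; stroke at Sf1)
β5 →Sf2  (Sf2 (Sf) sets flow on bond)
β0 →J1  (1-jn J1 has f-setter on 4)
β2 →J3  (J3 needs exactly one e-in)
β1 →J2  (GY1 both-in/both-out from 0)
β3 →I1  (common-e at J2 fixed by 1)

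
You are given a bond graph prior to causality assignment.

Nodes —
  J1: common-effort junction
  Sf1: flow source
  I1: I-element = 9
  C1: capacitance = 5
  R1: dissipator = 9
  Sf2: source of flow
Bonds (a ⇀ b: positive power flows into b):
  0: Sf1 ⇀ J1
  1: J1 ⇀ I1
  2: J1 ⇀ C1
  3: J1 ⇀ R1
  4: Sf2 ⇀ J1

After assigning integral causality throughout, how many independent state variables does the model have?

#0 stroke at Sf1  (source Sf1 imposes f)
#4 stroke at Sf2  (Sf2 (Sf) sets flow on bond)
#1 stroke at I1  (I1 integral (f out))
#2 stroke at J1  (C1 integral (e out))
#3 stroke at R1  (0-jn J1 has e-setter on 2)

2  (C1, I1 all integral)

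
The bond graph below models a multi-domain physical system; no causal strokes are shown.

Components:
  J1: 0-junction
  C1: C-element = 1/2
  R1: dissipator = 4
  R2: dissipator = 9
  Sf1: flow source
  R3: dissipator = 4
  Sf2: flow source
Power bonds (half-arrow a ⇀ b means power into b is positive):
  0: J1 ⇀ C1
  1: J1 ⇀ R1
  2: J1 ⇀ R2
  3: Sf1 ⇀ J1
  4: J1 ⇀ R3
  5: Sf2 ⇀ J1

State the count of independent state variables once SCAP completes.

β3 |Sf1  (source Sf1 imposes f)
β5 |Sf2  (Sf2 (Sf) sets flow on bond)
β0 |J1  (C1 integral (e out))
β1 |R1  (J1 effort already set via bond 0)
β2 |R2  (0-jn J1 has e-setter on 0)
β4 |R3  (common-e at J1 fixed by 0)

1  (C1 all integral)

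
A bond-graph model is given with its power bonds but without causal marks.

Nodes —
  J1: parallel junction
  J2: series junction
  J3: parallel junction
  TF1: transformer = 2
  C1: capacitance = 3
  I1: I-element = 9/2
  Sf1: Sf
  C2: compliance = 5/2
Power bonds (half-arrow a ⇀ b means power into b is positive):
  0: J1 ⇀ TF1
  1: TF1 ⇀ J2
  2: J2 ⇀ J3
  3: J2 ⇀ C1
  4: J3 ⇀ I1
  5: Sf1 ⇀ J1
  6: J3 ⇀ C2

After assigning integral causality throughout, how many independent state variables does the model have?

3  (C1, C2, I1 all integral)

β5 →Sf1  (Sf1 fixes flow; stroke at Sf1)
β0 →J1  (only one effort-in slot at J1)
β1 →TF1  (TF TF1: opposite of bond 0)
β2 →J2  (J2 flow already set via bond 1)
β3 →J2  (J2 flow already set via bond 1)
β4 →I1  (I1 outputs flow p/I1)
β6 →J3  (only one effort-in slot at J3)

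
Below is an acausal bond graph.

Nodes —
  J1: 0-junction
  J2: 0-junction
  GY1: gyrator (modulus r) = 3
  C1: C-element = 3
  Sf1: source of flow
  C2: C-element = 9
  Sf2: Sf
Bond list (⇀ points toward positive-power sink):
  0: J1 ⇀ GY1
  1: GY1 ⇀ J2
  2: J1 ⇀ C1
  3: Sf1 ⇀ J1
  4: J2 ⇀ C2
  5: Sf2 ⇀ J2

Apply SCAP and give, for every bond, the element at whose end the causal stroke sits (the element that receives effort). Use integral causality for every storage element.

b3 stroke at Sf1  (Sf1 fixes flow; stroke at Sf1)
b5 stroke at Sf2  (source Sf2 imposes f)
b2 stroke at J1  (C1: C, integral causality)
b0 stroke at GY1  (0-jn J1 has e-setter on 2)
b1 stroke at GY1  (through GY1, causality inverts; strokes same side of GY1)
b4 stroke at J2  (J2: last free bond brings effort in)

#0 stroke at GY1
#1 stroke at GY1
#2 stroke at J1
#3 stroke at Sf1
#4 stroke at J2
#5 stroke at Sf2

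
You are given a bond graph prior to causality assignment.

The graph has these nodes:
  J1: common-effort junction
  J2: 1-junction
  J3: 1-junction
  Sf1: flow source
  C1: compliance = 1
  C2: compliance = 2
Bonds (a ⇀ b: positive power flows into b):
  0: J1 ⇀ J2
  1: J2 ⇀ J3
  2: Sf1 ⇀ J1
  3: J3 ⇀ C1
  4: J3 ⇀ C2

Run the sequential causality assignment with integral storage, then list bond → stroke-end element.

β2 |Sf1  (Sf1 (Sf) sets flow on bond)
β0 |J1  (closing 0-jn rule on J1)
β1 |J2  (1-jn J2 has f-setter on 0)
β3 |J3  (1-jn J3 has f-setter on 1)
β4 |J3  (common-f at J3 fixed by 1)

β0 stroke at J1
β1 stroke at J2
β2 stroke at Sf1
β3 stroke at J3
β4 stroke at J3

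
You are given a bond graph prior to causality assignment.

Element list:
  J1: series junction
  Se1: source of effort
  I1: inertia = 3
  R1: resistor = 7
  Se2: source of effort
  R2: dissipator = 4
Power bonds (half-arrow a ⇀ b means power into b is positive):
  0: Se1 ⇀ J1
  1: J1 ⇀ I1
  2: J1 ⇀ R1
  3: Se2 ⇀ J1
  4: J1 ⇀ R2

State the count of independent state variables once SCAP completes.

bond 0 stroke→J1  (source Se1 imposes e)
bond 3 stroke→J1  (source Se2 imposes e)
bond 1 stroke→I1  (I1: I, integral causality)
bond 2 stroke→J1  (J1 flow already set via bond 1)
bond 4 stroke→J1  (common-f at J1 fixed by 1)

1  (I1 all integral)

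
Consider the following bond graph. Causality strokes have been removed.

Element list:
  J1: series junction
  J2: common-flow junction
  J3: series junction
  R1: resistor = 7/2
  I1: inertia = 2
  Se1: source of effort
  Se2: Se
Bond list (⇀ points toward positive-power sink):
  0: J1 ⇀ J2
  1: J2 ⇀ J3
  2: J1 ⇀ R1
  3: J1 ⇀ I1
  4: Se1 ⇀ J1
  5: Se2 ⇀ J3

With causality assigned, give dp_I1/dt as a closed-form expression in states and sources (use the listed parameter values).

dp_I1/dt = E_Se1 + E_Se2 - 7*p_I1/4

#4 stroke at J1  (source Se1 imposes e)
#5 stroke at J3  (source Se2 imposes e)
#1 stroke at J2  (closing 1-jn rule on J3)
#0 stroke at J1  (J2 needs exactly one f-in)
#3 stroke at I1  (I1 integral (f out))
#2 stroke at J1  (J1: bond 3 brought flow, rest push out)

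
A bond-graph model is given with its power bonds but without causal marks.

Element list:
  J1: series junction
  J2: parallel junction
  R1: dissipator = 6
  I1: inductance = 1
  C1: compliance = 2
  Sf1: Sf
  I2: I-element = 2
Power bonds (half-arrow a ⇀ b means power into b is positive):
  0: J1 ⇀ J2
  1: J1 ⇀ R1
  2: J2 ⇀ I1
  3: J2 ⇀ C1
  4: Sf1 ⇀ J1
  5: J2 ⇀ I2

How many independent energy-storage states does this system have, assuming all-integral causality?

3  (C1, I1, I2 all integral)

b4 →Sf1  (Sf1 (Sf) sets flow on bond)
b0 →J1  (J1: bond 4 brought flow, rest push out)
b1 →J1  (J1: bond 4 brought flow, rest push out)
b2 →I1  (I1 integral (f out))
b3 →J2  (C1: C, integral causality)
b5 →I2  (J2 effort already set via bond 3)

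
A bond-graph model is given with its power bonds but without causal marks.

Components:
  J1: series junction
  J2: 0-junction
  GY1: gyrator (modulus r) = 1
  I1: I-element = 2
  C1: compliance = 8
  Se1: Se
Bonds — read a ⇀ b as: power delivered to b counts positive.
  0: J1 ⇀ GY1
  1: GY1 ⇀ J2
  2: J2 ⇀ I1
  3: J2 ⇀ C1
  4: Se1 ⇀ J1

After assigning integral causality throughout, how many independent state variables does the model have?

2  (C1, I1 all integral)

β4 stroke→J1  (Se1 fixes effort; stroke away)
β0 stroke→GY1  (J1 needs exactly one f-in)
β1 stroke→GY1  (GY GY1: same side as bond 0)
β2 stroke→I1  (I1 outputs flow p/I1)
β3 stroke→J2  (J2: last free bond brings effort in)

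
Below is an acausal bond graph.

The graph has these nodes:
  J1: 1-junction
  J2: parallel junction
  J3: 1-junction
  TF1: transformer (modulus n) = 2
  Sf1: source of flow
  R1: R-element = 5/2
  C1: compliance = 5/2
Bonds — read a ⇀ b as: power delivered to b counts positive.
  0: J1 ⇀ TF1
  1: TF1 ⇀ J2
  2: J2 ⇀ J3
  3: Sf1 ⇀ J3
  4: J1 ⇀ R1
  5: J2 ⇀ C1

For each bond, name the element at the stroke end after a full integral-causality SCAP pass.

b0 |J1
b1 |TF1
b2 |J3
b3 |Sf1
b4 |R1
b5 |J2

b3 stroke→Sf1  (Sf1 fixes flow; stroke at Sf1)
b2 stroke→J3  (common-f at J3 fixed by 3)
b5 stroke→J2  (C1 integral (e out))
b1 stroke→TF1  (J2 effort already set via bond 5)
b0 stroke→J1  (through TF1, causality passes straight; one stroke at TF1)
b4 stroke→R1  (closing 1-jn rule on J1)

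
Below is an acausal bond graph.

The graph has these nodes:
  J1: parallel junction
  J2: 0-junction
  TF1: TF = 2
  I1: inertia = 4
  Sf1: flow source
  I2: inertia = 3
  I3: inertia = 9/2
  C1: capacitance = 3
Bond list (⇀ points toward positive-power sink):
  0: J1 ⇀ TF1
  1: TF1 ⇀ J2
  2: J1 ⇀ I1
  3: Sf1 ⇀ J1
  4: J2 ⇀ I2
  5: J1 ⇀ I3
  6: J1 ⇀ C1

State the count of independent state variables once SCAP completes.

β3 stroke→Sf1  (source Sf1 imposes f)
β2 stroke→I1  (I1: I, integral causality)
β4 stroke→I2  (I2 integral (f out))
β1 stroke→J2  (J2 needs exactly one e-in)
β0 stroke→TF1  (through TF1, causality passes straight; one stroke at TF1)
β5 stroke→I3  (I3 outputs flow p/I3)
β6 stroke→J1  (closing 0-jn rule on J1)

4  (C1, I1, I2, I3 all integral)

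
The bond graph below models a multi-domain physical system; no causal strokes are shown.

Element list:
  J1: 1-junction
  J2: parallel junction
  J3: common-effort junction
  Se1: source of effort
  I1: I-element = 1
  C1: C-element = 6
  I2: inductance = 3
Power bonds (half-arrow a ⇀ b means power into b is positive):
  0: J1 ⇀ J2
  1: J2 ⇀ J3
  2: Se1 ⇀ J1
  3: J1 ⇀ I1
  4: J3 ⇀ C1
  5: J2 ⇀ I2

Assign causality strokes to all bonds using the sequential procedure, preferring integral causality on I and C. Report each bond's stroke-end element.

bond 2 stroke→J1  (Se1 (Se) sets effort on bond)
bond 3 stroke→I1  (I1: I, integral causality)
bond 0 stroke→J1  (common-f at J1 fixed by 3)
bond 4 stroke→J3  (prefer integral on C1)
bond 1 stroke→J2  (common-e at J3 fixed by 4)
bond 5 stroke→I2  (J2 effort already set via bond 1)

β0 stroke→J1
β1 stroke→J2
β2 stroke→J1
β3 stroke→I1
β4 stroke→J3
β5 stroke→I2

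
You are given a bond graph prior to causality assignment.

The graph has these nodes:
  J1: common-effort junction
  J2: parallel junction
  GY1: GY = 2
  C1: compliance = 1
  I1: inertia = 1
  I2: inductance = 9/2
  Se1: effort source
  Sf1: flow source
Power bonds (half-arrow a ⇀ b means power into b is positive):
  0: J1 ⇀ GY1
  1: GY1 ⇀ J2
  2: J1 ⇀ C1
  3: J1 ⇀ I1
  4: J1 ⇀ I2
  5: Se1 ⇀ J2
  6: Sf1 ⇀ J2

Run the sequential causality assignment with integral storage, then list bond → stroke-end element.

bond 0 stroke at GY1
bond 1 stroke at GY1
bond 2 stroke at J1
bond 3 stroke at I1
bond 4 stroke at I2
bond 5 stroke at J2
bond 6 stroke at Sf1

β5 stroke at J2  (Se1: effort source, stroke at far end)
β6 stroke at Sf1  (Sf1 fixes flow; stroke at Sf1)
β1 stroke at GY1  (0-jn J2 has e-setter on 5)
β0 stroke at GY1  (GY1 both-in/both-out from 1)
β2 stroke at J1  (C1 integral (e out))
β3 stroke at I1  (J1: bond 2 brought effort, rest push out)
β4 stroke at I2  (common-e at J1 fixed by 2)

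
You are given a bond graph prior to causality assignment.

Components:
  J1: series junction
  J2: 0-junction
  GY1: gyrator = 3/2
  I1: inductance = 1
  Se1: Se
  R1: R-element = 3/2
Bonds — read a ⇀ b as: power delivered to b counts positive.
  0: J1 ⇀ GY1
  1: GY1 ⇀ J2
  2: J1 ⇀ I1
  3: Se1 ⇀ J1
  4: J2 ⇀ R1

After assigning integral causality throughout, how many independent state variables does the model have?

#3 stroke at J1  (Se1 fixes effort; stroke away)
#2 stroke at I1  (I1: I, integral causality)
#0 stroke at J1  (J1 flow already set via bond 2)
#1 stroke at J2  (GY1 both-in/both-out from 0)
#4 stroke at R1  (J2: bond 1 brought effort, rest push out)

1  (I1 all integral)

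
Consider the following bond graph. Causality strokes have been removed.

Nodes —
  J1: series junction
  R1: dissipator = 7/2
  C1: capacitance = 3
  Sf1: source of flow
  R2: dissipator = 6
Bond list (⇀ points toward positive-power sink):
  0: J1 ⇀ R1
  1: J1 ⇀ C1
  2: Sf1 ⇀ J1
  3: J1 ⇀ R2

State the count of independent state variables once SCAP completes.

b2 |Sf1  (source Sf1 imposes f)
b0 |J1  (J1 flow already set via bond 2)
b1 |J1  (J1 flow already set via bond 2)
b3 |J1  (1-jn J1 has f-setter on 2)

1  (C1 all integral)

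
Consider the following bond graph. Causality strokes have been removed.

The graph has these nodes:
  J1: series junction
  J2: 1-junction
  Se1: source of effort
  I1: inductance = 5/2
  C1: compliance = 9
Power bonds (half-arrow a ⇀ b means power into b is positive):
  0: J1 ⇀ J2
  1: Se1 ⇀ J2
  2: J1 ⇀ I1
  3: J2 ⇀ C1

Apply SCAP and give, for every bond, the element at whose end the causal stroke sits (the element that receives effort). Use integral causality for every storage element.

bond 0 →J1
bond 1 →J2
bond 2 →I1
bond 3 →J2

bond 1 stroke at J2  (Se1 fixes effort; stroke away)
bond 2 stroke at I1  (I1: I, integral causality)
bond 0 stroke at J1  (1-jn J1 has f-setter on 2)
bond 3 stroke at J2  (J2 flow already set via bond 0)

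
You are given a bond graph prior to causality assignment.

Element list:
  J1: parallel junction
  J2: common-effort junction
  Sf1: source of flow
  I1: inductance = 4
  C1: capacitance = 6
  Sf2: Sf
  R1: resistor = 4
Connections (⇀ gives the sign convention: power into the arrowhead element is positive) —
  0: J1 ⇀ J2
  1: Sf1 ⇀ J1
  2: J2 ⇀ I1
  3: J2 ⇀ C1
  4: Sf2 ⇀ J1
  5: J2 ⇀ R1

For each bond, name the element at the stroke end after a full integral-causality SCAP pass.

β0 stroke at J1
β1 stroke at Sf1
β2 stroke at I1
β3 stroke at J2
β4 stroke at Sf2
β5 stroke at R1

β1 |Sf1  (Sf1 (Sf) sets flow on bond)
β4 |Sf2  (Sf2: flow source, stroke at near end)
β0 |J1  (only one effort-in slot at J1)
β2 |I1  (I1 outputs flow p/I1)
β3 |J2  (C1 integral (e out))
β5 |R1  (J2: bond 3 brought effort, rest push out)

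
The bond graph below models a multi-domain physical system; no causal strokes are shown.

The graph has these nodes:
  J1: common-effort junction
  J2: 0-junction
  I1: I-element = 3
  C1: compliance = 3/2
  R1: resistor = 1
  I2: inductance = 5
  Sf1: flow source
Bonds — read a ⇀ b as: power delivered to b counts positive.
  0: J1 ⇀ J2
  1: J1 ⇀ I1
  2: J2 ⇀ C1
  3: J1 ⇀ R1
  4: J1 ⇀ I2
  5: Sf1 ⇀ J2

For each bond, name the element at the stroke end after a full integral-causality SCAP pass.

bond 0 →J1
bond 1 →I1
bond 2 →J2
bond 3 →R1
bond 4 →I2
bond 5 →Sf1

bond 5 |Sf1  (source Sf1 imposes f)
bond 1 |I1  (I1 outputs flow p/I1)
bond 2 |J2  (C1: C, integral causality)
bond 0 |J1  (J2: bond 2 brought effort, rest push out)
bond 3 |R1  (common-e at J1 fixed by 0)
bond 4 |I2  (common-e at J1 fixed by 0)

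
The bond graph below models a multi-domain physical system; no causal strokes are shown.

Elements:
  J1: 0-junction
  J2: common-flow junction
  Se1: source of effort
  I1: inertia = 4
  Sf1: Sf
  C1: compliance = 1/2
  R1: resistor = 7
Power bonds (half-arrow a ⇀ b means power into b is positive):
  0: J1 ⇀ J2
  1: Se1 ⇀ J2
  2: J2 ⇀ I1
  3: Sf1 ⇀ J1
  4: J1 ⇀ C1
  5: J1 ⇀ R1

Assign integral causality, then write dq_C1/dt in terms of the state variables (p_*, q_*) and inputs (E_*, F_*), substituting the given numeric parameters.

b1 stroke at J2  (Se1: effort source, stroke at far end)
b3 stroke at Sf1  (Sf1 fixes flow; stroke at Sf1)
b2 stroke at I1  (I1 outputs flow p/I1)
b0 stroke at J2  (J2 flow already set via bond 2)
b4 stroke at J1  (C1 outputs effort q/C1)
b5 stroke at R1  (0-jn J1 has e-setter on 4)

dq_C1/dt = F_Sf1 - p_I1/4 - 2*q_C1/7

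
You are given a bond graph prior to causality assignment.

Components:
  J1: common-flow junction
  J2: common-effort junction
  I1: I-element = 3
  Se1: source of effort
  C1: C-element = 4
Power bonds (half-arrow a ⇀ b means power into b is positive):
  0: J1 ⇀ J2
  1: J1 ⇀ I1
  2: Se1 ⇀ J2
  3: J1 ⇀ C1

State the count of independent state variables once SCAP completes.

2  (C1, I1 all integral)

#2 stroke→J2  (Se1: effort source, stroke at far end)
#0 stroke→J1  (J2: bond 2 brought effort, rest push out)
#1 stroke→I1  (I1 integral (f out))
#3 stroke→J1  (1-jn J1 has f-setter on 1)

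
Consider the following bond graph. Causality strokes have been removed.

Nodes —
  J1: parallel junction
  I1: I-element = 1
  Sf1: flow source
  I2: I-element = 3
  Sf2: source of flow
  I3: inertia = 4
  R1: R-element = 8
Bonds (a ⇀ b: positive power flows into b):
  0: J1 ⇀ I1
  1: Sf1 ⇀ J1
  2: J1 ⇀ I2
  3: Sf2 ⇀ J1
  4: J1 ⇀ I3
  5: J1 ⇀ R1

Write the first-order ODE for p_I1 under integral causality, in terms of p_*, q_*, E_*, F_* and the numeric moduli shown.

dp_I1/dt = 8*F_Sf1 + 8*F_Sf2 - 8*p_I1 - 8*p_I2/3 - 2*p_I3

β1 stroke at Sf1  (Sf1: flow source, stroke at near end)
β3 stroke at Sf2  (Sf2 fixes flow; stroke at Sf2)
β0 stroke at I1  (I1 integral (f out))
β2 stroke at I2  (prefer integral on I2)
β4 stroke at I3  (I3 outputs flow p/I3)
β5 stroke at J1  (only one effort-in slot at J1)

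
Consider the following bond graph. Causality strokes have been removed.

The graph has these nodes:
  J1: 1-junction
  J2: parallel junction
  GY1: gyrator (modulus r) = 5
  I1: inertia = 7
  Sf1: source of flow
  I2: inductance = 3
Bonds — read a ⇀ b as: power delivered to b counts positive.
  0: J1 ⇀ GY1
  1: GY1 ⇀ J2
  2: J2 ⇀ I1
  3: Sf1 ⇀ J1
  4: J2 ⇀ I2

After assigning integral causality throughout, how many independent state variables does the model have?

bond 3 →Sf1  (Sf1 (Sf) sets flow on bond)
bond 0 →J1  (J1 flow already set via bond 3)
bond 1 →J2  (GY1 both-in/both-out from 0)
bond 2 →I1  (0-jn J2 has e-setter on 1)
bond 4 →I2  (common-e at J2 fixed by 1)

2  (I1, I2 all integral)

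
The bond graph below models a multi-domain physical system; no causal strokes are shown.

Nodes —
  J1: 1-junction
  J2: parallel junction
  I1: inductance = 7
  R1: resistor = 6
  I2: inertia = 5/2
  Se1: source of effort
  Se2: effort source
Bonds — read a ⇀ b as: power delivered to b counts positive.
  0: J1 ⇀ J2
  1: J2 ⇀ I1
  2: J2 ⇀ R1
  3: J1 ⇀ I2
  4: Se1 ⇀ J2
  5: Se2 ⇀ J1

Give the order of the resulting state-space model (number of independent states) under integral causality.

2  (I1, I2 all integral)

b4 stroke at J2  (Se1 fixes effort; stroke away)
b5 stroke at J1  (Se2 fixes effort; stroke away)
b0 stroke at J1  (common-e at J2 fixed by 4)
b1 stroke at I1  (0-jn J2 has e-setter on 4)
b2 stroke at R1  (J2: bond 4 brought effort, rest push out)
b3 stroke at I2  (only one flow-in slot at J1)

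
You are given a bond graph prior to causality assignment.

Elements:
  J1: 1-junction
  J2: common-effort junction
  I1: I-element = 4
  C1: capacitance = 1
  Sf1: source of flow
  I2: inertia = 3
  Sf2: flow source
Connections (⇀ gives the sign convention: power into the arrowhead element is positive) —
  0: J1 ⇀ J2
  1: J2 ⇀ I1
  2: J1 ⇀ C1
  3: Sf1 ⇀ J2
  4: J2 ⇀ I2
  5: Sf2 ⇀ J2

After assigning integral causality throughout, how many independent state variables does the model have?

β3 →Sf1  (Sf1: flow source, stroke at near end)
β5 →Sf2  (source Sf2 imposes f)
β1 →I1  (prefer integral on I1)
β2 →J1  (prefer integral on C1)
β0 →J2  (J1 needs exactly one f-in)
β4 →I2  (common-e at J2 fixed by 0)

3  (C1, I1, I2 all integral)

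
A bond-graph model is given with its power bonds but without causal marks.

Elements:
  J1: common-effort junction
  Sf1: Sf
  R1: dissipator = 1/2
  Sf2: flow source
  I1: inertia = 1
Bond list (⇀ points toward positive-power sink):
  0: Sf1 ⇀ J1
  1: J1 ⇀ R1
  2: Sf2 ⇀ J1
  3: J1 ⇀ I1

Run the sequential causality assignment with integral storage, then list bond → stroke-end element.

β0 |Sf1
β1 |J1
β2 |Sf2
β3 |I1

β0 |Sf1  (Sf1: flow source, stroke at near end)
β2 |Sf2  (Sf2 fixes flow; stroke at Sf2)
β3 |I1  (I1 integral (f out))
β1 |J1  (J1: last free bond brings effort in)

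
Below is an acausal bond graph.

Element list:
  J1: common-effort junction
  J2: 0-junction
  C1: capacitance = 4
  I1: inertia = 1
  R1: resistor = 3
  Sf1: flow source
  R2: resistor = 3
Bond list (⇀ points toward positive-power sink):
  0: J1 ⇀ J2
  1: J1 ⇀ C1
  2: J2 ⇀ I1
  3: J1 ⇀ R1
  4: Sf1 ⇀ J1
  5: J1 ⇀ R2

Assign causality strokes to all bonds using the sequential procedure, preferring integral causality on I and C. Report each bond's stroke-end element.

#0 |J2
#1 |J1
#2 |I1
#3 |R1
#4 |Sf1
#5 |R2

bond 4 stroke→Sf1  (source Sf1 imposes f)
bond 1 stroke→J1  (C1 integral (e out))
bond 0 stroke→J2  (0-jn J1 has e-setter on 1)
bond 3 stroke→R1  (J1 effort already set via bond 1)
bond 5 stroke→R2  (0-jn J1 has e-setter on 1)
bond 2 stroke→I1  (J2: bond 0 brought effort, rest push out)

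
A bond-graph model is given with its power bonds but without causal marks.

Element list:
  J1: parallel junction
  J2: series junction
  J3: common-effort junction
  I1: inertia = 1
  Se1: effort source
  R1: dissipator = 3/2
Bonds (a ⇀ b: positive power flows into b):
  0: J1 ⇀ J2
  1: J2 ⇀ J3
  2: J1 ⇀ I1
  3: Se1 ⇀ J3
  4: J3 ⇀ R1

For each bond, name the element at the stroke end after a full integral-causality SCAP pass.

#3 →J3  (Se1 fixes effort; stroke away)
#1 →J2  (J3: bond 3 brought effort, rest push out)
#4 →R1  (J3: bond 3 brought effort, rest push out)
#0 →J1  (only one flow-in slot at J2)
#2 →I1  (0-jn J1 has e-setter on 0)

bond 0 |J1
bond 1 |J2
bond 2 |I1
bond 3 |J3
bond 4 |R1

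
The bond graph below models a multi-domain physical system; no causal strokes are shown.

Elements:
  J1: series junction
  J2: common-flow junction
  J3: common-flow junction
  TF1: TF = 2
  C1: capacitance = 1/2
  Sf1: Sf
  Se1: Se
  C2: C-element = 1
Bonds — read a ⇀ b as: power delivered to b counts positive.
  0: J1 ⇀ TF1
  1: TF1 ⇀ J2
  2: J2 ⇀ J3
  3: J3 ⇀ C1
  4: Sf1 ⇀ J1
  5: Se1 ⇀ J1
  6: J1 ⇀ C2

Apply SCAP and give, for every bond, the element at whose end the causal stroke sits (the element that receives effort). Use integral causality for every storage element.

β4 stroke→Sf1  (Sf1: flow source, stroke at near end)
β5 stroke→J1  (Se1 fixes effort; stroke away)
β0 stroke→J1  (common-f at J1 fixed by 4)
β6 stroke→J1  (J1 flow already set via bond 4)
β1 stroke→TF1  (TF1: transformer flips bond 0)
β2 stroke→J2  (J2: bond 1 brought flow, rest push out)
β3 stroke→J3  (J3 flow already set via bond 2)

β0 →J1
β1 →TF1
β2 →J2
β3 →J3
β4 →Sf1
β5 →J1
β6 →J1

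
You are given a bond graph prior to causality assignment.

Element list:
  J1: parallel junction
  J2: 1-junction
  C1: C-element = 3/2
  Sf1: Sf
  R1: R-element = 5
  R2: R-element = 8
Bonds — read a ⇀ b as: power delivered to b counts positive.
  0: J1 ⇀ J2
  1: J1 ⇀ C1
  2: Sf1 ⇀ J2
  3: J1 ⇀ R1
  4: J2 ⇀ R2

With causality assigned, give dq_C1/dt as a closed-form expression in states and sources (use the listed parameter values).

bond 2 →Sf1  (source Sf1 imposes f)
bond 0 →J2  (J2: bond 2 brought flow, rest push out)
bond 4 →J2  (1-jn J2 has f-setter on 2)
bond 1 →J1  (prefer integral on C1)
bond 3 →R1  (J1: bond 1 brought effort, rest push out)

dq_C1/dt = -F_Sf1 - 2*q_C1/15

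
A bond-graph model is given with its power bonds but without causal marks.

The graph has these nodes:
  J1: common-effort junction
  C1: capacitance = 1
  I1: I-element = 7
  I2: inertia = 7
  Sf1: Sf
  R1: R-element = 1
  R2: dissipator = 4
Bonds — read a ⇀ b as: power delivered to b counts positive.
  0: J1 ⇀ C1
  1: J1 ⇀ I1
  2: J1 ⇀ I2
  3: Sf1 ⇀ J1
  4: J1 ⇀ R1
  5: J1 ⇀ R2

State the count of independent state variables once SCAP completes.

bond 3 stroke→Sf1  (Sf1: flow source, stroke at near end)
bond 0 stroke→J1  (C1 outputs effort q/C1)
bond 1 stroke→I1  (0-jn J1 has e-setter on 0)
bond 2 stroke→I2  (common-e at J1 fixed by 0)
bond 4 stroke→R1  (J1 effort already set via bond 0)
bond 5 stroke→R2  (0-jn J1 has e-setter on 0)

3  (C1, I1, I2 all integral)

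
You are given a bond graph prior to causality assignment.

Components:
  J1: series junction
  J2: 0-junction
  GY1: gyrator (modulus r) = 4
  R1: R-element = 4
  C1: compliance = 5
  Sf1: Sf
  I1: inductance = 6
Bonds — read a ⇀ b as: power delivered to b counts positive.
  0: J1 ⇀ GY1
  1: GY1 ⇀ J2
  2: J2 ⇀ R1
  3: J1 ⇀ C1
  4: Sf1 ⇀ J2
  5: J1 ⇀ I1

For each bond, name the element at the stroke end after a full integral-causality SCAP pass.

β0 →J1
β1 →J2
β2 →R1
β3 →J1
β4 →Sf1
β5 →I1

β4 stroke at Sf1  (source Sf1 imposes f)
β3 stroke at J1  (prefer integral on C1)
β5 stroke at I1  (I1: I, integral causality)
β0 stroke at J1  (J1: bond 5 brought flow, rest push out)
β1 stroke at J2  (GY1 both-in/both-out from 0)
β2 stroke at R1  (J2: bond 1 brought effort, rest push out)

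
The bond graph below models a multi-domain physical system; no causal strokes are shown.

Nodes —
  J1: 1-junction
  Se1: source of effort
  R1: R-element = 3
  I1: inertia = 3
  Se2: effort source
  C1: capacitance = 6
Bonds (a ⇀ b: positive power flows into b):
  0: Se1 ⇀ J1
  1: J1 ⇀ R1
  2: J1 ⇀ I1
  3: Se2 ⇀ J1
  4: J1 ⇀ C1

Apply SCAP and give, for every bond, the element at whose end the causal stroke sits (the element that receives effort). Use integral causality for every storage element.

b0 |J1  (source Se1 imposes e)
b3 |J1  (Se2 fixes effort; stroke away)
b2 |I1  (I1: I, integral causality)
b1 |J1  (J1: bond 2 brought flow, rest push out)
b4 |J1  (J1 flow already set via bond 2)

b0 →J1
b1 →J1
b2 →I1
b3 →J1
b4 →J1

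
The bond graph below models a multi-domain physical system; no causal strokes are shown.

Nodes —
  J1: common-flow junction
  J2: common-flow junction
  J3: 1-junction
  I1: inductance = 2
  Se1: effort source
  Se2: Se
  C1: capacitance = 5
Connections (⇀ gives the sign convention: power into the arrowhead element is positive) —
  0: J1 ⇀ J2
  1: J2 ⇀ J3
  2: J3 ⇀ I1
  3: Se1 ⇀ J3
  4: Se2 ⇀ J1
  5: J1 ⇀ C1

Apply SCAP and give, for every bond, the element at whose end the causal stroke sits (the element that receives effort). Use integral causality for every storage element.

#3 stroke at J3  (Se1 (Se) sets effort on bond)
#4 stroke at J1  (source Se2 imposes e)
#2 stroke at I1  (I1: I, integral causality)
#1 stroke at J3  (J3: bond 2 brought flow, rest push out)
#0 stroke at J2  (1-jn J2 has f-setter on 1)
#5 stroke at J1  (1-jn J1 has f-setter on 0)

bond 0 |J2
bond 1 |J3
bond 2 |I1
bond 3 |J3
bond 4 |J1
bond 5 |J1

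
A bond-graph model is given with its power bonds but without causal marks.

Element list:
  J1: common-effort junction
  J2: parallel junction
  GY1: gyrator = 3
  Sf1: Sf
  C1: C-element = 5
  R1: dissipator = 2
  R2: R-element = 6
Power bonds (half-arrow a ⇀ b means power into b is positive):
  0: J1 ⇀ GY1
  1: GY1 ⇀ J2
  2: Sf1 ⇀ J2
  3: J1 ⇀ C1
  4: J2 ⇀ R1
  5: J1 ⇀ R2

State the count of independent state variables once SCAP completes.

1  (C1 all integral)

bond 2 →Sf1  (Sf1 fixes flow; stroke at Sf1)
bond 3 →J1  (C1 integral (e out))
bond 0 →GY1  (J1: bond 3 brought effort, rest push out)
bond 5 →R2  (common-e at J1 fixed by 3)
bond 1 →GY1  (GY1 both-in/both-out from 0)
bond 4 →J2  (J2: last free bond brings effort in)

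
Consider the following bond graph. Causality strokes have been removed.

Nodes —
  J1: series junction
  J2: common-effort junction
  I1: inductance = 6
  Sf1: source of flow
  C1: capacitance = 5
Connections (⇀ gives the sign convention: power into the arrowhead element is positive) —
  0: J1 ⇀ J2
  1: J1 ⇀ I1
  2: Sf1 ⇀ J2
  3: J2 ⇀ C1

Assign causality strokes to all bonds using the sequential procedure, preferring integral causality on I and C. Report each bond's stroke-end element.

#2 stroke at Sf1  (Sf1: flow source, stroke at near end)
#1 stroke at I1  (I1 integral (f out))
#0 stroke at J1  (1-jn J1 has f-setter on 1)
#3 stroke at J2  (closing 0-jn rule on J2)

#0 |J1
#1 |I1
#2 |Sf1
#3 |J2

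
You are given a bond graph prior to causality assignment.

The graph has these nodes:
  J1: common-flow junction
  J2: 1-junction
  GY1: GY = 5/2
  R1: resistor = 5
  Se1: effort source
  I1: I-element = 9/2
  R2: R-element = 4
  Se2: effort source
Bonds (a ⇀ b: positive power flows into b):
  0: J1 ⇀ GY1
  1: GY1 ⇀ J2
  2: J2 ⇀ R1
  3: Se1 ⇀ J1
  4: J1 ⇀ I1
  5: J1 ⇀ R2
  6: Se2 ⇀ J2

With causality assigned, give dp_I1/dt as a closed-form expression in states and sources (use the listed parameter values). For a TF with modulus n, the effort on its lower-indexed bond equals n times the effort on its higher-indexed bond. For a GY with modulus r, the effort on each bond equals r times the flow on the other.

#3 stroke→J1  (source Se1 imposes e)
#6 stroke→J2  (source Se2 imposes e)
#4 stroke→I1  (I1: I, integral causality)
#0 stroke→J1  (J1: bond 4 brought flow, rest push out)
#5 stroke→J1  (1-jn J1 has f-setter on 4)
#1 stroke→J2  (GY1: gyrator matches bond 0)
#2 stroke→R1  (J2: last free bond brings flow in)

dp_I1/dt = E_Se1 - E_Se2/2 - 7*p_I1/6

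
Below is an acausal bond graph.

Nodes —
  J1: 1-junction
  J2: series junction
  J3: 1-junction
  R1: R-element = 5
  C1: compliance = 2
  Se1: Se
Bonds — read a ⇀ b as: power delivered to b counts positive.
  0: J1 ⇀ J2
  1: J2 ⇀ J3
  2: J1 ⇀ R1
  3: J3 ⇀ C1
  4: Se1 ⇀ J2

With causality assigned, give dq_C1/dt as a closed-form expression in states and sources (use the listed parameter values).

β4 stroke at J2  (Se1 (Se) sets effort on bond)
β3 stroke at J3  (C1 outputs effort q/C1)
β1 stroke at J2  (only one flow-in slot at J3)
β0 stroke at J1  (only one flow-in slot at J2)
β2 stroke at R1  (closing 1-jn rule on J1)

dq_C1/dt = E_Se1/5 - q_C1/10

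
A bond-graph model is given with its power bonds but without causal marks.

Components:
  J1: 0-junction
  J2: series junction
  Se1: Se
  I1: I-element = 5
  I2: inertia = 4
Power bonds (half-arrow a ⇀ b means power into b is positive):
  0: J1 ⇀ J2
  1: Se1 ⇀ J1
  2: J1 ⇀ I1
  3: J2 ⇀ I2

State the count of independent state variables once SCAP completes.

bond 1 stroke→J1  (Se1 fixes effort; stroke away)
bond 0 stroke→J2  (common-e at J1 fixed by 1)
bond 2 stroke→I1  (J1: bond 1 brought effort, rest push out)
bond 3 stroke→I2  (only one flow-in slot at J2)

2  (I1, I2 all integral)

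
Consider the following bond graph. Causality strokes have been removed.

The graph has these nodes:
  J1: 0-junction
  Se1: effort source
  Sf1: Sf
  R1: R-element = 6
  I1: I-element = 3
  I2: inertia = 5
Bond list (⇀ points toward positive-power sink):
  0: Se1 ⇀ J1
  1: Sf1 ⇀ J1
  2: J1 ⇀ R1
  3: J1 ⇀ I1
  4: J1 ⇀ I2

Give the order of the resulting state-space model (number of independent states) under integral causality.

2  (I1, I2 all integral)

b0 stroke at J1  (Se1 fixes effort; stroke away)
b1 stroke at Sf1  (Sf1 (Sf) sets flow on bond)
b2 stroke at R1  (J1: bond 0 brought effort, rest push out)
b3 stroke at I1  (common-e at J1 fixed by 0)
b4 stroke at I2  (J1 effort already set via bond 0)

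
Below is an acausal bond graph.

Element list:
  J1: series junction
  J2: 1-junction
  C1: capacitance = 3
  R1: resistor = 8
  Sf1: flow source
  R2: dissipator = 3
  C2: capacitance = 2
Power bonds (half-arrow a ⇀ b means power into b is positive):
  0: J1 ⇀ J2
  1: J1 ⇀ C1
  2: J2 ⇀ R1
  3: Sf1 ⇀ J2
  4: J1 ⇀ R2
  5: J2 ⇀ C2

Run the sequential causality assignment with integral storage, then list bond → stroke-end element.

#3 stroke at Sf1  (Sf1: flow source, stroke at near end)
#0 stroke at J2  (J2: bond 3 brought flow, rest push out)
#2 stroke at J2  (J2 flow already set via bond 3)
#5 stroke at J2  (1-jn J2 has f-setter on 3)
#1 stroke at J1  (common-f at J1 fixed by 0)
#4 stroke at J1  (J1 flow already set via bond 0)

#0 stroke at J2
#1 stroke at J1
#2 stroke at J2
#3 stroke at Sf1
#4 stroke at J1
#5 stroke at J2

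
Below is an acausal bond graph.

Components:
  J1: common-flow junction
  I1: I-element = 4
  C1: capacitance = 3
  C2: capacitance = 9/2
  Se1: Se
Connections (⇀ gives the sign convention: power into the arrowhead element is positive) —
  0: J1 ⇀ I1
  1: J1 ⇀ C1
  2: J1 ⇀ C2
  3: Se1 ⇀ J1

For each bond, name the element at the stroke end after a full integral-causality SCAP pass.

#0 |I1
#1 |J1
#2 |J1
#3 |J1

β3 stroke at J1  (Se1 fixes effort; stroke away)
β0 stroke at I1  (I1: I, integral causality)
β1 stroke at J1  (common-f at J1 fixed by 0)
β2 stroke at J1  (J1 flow already set via bond 0)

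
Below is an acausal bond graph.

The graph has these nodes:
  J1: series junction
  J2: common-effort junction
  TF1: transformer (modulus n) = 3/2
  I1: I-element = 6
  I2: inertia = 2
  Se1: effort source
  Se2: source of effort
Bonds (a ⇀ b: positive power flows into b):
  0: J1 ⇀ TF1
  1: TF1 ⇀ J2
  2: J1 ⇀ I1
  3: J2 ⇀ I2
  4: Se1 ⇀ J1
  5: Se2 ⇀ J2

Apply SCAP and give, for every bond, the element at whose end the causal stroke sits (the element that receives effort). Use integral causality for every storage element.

b0 →J1
b1 →TF1
b2 →I1
b3 →I2
b4 →J1
b5 →J2

β4 |J1  (source Se1 imposes e)
β5 |J2  (source Se2 imposes e)
β1 |TF1  (common-e at J2 fixed by 5)
β3 |I2  (common-e at J2 fixed by 5)
β0 |J1  (TF TF1: opposite of bond 1)
β2 |I1  (closing 1-jn rule on J1)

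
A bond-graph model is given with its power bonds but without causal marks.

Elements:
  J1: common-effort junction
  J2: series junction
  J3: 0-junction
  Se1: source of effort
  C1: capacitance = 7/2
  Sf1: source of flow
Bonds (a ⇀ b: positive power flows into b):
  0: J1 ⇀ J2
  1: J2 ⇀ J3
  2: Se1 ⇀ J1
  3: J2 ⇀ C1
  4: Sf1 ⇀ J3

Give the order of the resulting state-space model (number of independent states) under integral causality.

1  (C1 all integral)

bond 2 →J1  (Se1 fixes effort; stroke away)
bond 4 →Sf1  (Sf1: flow source, stroke at near end)
bond 0 →J2  (common-e at J1 fixed by 2)
bond 1 →J3  (J3 needs exactly one e-in)
bond 3 →J2  (J2 flow already set via bond 1)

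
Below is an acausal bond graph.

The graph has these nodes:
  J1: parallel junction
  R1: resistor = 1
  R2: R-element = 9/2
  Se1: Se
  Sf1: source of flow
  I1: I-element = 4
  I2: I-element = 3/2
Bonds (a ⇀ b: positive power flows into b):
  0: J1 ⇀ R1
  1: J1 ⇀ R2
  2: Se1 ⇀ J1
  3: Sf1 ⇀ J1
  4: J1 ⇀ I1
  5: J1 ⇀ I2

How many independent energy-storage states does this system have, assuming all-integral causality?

2  (I1, I2 all integral)

bond 2 →J1  (source Se1 imposes e)
bond 3 →Sf1  (source Sf1 imposes f)
bond 0 →R1  (0-jn J1 has e-setter on 2)
bond 1 →R2  (0-jn J1 has e-setter on 2)
bond 4 →I1  (0-jn J1 has e-setter on 2)
bond 5 →I2  (J1 effort already set via bond 2)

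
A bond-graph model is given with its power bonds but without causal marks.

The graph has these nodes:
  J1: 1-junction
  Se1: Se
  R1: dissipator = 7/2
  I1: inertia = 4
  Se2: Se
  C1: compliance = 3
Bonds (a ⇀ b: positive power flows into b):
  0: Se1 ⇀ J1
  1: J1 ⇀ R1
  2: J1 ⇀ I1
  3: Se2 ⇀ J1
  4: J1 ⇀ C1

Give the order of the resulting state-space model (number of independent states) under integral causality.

2  (C1, I1 all integral)

bond 0 →J1  (Se1 fixes effort; stroke away)
bond 3 →J1  (Se2 fixes effort; stroke away)
bond 2 →I1  (I1 integral (f out))
bond 1 →J1  (common-f at J1 fixed by 2)
bond 4 →J1  (J1 flow already set via bond 2)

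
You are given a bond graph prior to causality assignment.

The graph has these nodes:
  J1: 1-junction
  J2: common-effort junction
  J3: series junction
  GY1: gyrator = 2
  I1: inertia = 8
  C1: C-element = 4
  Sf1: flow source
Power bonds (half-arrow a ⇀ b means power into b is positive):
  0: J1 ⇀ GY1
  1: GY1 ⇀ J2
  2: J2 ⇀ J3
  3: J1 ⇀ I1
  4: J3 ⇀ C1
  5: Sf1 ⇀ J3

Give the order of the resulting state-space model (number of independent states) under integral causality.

β5 →Sf1  (Sf1 fixes flow; stroke at Sf1)
β2 →J3  (common-f at J3 fixed by 5)
β4 →J3  (common-f at J3 fixed by 5)
β1 →J2  (J2 needs exactly one e-in)
β0 →J1  (through GY1, causality inverts; strokes same side of GY1)
β3 →I1  (closing 1-jn rule on J1)

2  (C1, I1 all integral)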